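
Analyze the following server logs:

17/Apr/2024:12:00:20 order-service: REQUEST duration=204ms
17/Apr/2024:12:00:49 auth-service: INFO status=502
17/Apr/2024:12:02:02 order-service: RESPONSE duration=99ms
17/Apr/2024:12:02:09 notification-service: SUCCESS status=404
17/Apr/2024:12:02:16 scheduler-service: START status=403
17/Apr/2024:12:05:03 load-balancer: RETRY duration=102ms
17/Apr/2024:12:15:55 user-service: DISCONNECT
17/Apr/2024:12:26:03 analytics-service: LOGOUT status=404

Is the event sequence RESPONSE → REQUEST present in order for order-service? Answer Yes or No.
No

To verify sequence order:

1. Find all events in sequence RESPONSE → REQUEST for order-service
2. Extract their timestamps
3. Check if timestamps are in ascending order
4. Result: No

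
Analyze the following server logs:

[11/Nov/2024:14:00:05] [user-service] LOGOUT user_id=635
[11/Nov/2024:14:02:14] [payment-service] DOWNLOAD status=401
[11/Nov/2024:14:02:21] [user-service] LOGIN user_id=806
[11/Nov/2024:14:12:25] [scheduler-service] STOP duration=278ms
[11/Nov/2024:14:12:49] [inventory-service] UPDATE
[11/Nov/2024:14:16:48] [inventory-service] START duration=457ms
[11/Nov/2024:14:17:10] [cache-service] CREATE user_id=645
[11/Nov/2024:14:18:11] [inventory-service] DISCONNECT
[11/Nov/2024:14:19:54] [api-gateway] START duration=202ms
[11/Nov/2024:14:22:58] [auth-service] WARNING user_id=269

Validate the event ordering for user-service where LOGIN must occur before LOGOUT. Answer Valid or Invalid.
Invalid

To validate ordering:

1. Required order: LOGIN → LOGOUT
2. Rule: LOGIN must occur before LOGOUT
3. Check actual order of events for user-service
4. Result: Invalid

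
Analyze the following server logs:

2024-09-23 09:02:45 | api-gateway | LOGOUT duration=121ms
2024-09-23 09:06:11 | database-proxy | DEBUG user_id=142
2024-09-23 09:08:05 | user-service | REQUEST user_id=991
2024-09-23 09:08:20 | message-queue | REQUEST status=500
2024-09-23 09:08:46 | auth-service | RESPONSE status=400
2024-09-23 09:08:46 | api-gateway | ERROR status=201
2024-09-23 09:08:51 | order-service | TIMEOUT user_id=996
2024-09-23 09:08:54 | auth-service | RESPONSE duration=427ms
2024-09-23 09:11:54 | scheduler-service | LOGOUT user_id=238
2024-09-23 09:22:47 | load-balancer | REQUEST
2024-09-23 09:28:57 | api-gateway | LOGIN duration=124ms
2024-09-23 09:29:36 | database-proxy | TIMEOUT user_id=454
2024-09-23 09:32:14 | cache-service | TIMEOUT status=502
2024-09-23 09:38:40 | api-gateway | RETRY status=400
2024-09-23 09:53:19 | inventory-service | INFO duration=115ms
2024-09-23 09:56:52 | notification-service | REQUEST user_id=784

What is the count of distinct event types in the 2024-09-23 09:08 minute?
4

To count unique event types:

1. Filter events in the minute starting at 2024-09-23 09:08
2. Extract event types from matching entries
3. Count unique types: 4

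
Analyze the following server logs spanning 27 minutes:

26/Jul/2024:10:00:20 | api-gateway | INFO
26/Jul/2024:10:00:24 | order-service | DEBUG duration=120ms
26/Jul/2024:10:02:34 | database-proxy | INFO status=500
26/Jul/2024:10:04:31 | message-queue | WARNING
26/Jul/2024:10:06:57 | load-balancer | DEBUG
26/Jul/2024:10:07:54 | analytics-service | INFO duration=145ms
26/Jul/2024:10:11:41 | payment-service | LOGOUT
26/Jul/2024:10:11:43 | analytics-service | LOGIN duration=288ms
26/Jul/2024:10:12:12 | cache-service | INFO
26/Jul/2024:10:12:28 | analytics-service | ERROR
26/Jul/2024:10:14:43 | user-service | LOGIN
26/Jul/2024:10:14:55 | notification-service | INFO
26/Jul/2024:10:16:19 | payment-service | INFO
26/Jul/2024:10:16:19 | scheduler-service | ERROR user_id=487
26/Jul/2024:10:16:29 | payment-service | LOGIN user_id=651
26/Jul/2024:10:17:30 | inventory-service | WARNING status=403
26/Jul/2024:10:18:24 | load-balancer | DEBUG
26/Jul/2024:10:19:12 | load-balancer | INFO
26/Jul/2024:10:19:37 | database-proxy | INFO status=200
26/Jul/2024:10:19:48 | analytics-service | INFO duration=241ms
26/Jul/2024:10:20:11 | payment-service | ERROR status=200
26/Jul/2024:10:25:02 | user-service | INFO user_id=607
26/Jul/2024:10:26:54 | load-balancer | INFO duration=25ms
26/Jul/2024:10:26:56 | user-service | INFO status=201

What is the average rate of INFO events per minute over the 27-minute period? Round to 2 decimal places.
0.44

To calculate the rate:

1. Count total INFO events: 12
2. Total time period: 27 minutes
3. Rate = 12 / 27 = 0.44 events per minute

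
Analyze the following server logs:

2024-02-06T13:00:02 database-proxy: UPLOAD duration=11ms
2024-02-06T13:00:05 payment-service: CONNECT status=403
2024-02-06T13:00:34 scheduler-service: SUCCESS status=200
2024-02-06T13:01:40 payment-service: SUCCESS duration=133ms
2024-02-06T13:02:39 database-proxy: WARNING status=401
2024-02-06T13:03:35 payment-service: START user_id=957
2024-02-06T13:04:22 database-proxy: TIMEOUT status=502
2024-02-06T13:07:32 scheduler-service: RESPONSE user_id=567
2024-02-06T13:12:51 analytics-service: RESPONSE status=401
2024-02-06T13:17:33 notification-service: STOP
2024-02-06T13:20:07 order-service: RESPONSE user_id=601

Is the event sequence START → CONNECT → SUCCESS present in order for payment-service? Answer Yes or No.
No

To verify sequence order:

1. Find all events in sequence START → CONNECT → SUCCESS for payment-service
2. Extract their timestamps
3. Check if timestamps are in ascending order
4. Result: No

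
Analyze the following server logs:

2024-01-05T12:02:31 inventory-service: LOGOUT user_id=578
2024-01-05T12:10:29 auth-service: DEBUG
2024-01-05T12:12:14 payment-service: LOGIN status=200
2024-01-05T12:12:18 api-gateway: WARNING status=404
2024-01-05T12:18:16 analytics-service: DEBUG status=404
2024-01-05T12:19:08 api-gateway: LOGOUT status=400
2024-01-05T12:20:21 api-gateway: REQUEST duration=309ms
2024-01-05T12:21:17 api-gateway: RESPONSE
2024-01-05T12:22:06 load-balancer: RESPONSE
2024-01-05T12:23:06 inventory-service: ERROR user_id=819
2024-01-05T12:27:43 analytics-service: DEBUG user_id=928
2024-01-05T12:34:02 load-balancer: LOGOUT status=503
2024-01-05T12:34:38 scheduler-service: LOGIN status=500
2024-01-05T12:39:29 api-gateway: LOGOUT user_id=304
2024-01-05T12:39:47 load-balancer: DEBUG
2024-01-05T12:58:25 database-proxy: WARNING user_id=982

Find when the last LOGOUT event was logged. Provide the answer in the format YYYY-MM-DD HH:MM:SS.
2024-01-05 12:39:29

To find the last event:

1. Filter for all LOGOUT events
2. Sort by timestamp
3. Select the last one
4. Timestamp: 2024-01-05 12:39:29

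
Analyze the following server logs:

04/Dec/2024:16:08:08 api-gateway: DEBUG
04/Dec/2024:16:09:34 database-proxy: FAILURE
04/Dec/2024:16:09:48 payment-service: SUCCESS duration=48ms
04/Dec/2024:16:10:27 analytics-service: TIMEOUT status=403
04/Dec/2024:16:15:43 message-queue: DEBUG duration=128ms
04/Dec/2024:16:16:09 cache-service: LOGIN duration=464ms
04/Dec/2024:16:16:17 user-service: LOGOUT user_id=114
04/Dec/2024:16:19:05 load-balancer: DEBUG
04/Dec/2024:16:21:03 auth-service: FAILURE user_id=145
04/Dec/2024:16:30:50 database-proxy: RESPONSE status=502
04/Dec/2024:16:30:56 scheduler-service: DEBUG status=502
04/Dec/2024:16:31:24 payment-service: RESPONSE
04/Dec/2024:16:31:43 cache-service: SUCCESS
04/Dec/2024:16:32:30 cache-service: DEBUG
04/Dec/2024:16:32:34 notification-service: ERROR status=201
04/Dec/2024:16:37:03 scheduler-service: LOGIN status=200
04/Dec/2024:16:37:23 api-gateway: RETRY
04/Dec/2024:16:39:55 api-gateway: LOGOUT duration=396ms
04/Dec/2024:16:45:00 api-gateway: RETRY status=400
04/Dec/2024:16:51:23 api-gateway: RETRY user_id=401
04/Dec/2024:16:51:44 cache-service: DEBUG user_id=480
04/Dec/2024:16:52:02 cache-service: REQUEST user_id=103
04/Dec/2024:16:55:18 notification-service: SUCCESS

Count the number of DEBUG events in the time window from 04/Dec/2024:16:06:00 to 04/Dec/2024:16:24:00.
3

To count events in the time window:

1. Window boundaries: 04/Dec/2024:16:06:00 to 04/Dec/2024:16:24:00
2. Filter for DEBUG events within this window
3. Count matching events: 3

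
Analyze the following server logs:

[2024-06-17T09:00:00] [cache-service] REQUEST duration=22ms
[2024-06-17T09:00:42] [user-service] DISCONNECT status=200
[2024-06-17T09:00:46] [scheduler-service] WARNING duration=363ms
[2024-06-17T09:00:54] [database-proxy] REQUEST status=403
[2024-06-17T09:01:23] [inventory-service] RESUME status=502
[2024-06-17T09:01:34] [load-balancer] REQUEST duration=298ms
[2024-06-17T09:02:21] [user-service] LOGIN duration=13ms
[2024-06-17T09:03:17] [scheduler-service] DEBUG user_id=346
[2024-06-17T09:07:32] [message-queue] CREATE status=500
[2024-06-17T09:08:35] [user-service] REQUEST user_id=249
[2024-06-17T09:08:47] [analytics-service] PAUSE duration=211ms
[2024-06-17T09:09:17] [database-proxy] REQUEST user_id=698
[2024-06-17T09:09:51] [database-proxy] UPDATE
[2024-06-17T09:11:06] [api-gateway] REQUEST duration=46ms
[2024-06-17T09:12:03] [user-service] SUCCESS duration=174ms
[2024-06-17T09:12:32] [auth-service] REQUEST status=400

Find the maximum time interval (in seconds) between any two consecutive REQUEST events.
421

To find the longest gap:

1. Extract all REQUEST events in chronological order
2. Calculate time differences between consecutive events
3. Find the maximum difference
4. Longest gap: 421 seconds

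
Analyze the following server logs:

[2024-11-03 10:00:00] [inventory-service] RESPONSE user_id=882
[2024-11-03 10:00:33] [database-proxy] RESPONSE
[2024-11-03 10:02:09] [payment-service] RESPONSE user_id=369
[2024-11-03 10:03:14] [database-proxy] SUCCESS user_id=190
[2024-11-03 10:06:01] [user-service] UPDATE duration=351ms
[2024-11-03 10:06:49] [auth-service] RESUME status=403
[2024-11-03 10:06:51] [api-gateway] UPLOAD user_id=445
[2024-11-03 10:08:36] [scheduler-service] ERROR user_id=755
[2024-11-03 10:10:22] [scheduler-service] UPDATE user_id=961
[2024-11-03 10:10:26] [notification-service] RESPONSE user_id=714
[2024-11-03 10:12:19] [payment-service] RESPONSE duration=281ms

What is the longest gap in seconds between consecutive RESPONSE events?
497

To find the longest gap:

1. Extract all RESPONSE events in chronological order
2. Calculate time differences between consecutive events
3. Find the maximum difference
4. Longest gap: 497 seconds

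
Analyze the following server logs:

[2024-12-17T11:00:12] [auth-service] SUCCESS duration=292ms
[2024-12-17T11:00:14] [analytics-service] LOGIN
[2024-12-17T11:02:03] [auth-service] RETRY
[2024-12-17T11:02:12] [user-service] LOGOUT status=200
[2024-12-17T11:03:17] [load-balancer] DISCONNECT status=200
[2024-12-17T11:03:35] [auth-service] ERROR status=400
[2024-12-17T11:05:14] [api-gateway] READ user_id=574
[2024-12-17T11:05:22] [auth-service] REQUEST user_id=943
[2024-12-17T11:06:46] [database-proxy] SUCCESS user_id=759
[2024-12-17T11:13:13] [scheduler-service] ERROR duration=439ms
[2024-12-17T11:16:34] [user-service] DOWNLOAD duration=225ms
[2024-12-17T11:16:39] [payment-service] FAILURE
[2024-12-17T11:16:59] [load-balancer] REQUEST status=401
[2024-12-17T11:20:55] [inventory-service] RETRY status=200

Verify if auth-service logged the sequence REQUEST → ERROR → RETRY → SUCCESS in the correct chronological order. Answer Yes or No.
No

To verify sequence order:

1. Find all events in sequence REQUEST → ERROR → RETRY → SUCCESS for auth-service
2. Extract their timestamps
3. Check if timestamps are in ascending order
4. Result: No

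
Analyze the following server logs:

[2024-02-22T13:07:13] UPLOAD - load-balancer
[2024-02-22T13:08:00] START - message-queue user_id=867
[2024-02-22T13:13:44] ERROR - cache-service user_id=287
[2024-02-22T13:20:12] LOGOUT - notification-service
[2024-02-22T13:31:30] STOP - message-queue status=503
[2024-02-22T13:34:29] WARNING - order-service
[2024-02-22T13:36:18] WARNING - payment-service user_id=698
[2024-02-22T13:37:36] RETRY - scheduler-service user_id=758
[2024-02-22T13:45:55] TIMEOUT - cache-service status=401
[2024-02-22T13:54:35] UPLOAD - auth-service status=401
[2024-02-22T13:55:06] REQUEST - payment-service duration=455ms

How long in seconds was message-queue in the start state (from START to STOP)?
1410

To calculate state duration:

1. Find START event for message-queue: 2024-02-22T13:08:00
2. Find STOP event for message-queue: 2024-02-22T13:31:30
3. Calculate duration: 2024-02-22T13:31:30 - 2024-02-22T13:08:00 = 1410 seconds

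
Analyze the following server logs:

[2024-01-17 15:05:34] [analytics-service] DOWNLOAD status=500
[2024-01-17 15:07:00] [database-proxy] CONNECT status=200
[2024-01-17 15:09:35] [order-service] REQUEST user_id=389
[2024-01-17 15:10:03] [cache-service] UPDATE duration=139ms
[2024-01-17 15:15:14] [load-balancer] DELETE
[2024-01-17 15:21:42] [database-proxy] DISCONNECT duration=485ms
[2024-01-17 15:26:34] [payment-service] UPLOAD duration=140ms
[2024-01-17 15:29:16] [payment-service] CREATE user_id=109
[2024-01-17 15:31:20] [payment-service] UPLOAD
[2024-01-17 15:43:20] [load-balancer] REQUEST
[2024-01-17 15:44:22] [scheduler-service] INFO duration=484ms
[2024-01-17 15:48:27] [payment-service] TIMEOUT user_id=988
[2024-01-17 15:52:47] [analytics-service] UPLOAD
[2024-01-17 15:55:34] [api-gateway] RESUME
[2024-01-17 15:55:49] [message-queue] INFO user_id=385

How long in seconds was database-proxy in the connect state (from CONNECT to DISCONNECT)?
882

To calculate state duration:

1. Find CONNECT event for database-proxy: 2024-01-17 15:07:00
2. Find DISCONNECT event for database-proxy: 2024-01-17 15:21:42
3. Calculate duration: 2024-01-17 15:21:42 - 2024-01-17 15:07:00 = 882 seconds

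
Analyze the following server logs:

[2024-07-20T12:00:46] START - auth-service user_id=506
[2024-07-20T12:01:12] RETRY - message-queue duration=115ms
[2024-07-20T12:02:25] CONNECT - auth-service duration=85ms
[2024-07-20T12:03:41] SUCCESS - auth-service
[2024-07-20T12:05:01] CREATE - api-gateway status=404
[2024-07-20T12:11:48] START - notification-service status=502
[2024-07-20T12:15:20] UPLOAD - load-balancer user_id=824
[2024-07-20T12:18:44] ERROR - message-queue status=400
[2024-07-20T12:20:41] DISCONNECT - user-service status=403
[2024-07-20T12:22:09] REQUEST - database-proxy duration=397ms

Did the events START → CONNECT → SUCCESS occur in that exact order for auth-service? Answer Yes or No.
Yes

To verify sequence order:

1. Find all events in sequence START → CONNECT → SUCCESS for auth-service
2. Extract their timestamps
3. Check if timestamps are in ascending order
4. Result: Yes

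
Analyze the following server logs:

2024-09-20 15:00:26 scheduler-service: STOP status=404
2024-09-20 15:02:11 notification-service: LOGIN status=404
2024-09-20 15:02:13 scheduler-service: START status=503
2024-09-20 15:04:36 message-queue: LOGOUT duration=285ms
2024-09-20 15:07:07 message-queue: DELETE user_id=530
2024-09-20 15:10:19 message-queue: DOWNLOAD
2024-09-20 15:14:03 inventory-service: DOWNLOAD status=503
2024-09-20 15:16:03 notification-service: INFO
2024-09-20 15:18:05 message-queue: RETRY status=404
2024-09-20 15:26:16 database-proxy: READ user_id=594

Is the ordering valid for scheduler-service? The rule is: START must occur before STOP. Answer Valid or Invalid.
Invalid

To validate ordering:

1. Required order: START → STOP
2. Rule: START must occur before STOP
3. Check actual order of events for scheduler-service
4. Result: Invalid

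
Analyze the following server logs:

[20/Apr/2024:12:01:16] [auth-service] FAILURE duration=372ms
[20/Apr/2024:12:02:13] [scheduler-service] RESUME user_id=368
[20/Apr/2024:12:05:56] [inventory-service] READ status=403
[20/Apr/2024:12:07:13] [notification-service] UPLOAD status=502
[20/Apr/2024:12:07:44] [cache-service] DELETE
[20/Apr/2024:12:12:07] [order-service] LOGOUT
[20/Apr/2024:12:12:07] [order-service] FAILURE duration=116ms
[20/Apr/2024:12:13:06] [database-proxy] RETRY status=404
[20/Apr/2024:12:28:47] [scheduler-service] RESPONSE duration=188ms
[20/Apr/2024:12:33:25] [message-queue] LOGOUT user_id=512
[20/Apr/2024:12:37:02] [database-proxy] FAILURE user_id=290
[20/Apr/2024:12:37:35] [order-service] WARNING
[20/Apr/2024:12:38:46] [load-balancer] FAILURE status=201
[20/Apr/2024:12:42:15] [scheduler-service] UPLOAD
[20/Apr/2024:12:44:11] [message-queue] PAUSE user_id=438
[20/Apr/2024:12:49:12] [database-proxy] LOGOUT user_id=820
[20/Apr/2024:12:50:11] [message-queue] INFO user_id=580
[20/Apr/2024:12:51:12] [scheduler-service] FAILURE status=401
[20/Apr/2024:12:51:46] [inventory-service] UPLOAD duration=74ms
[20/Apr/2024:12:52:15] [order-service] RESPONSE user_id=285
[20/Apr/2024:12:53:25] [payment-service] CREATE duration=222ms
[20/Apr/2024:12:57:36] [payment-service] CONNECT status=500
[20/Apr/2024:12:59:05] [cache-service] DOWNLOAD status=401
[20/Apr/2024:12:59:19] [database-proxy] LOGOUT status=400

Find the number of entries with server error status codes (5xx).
2

To find matching entries:

1. Pattern to match: server error status codes (5xx)
2. Scan each log entry for the pattern
3. Count matches: 2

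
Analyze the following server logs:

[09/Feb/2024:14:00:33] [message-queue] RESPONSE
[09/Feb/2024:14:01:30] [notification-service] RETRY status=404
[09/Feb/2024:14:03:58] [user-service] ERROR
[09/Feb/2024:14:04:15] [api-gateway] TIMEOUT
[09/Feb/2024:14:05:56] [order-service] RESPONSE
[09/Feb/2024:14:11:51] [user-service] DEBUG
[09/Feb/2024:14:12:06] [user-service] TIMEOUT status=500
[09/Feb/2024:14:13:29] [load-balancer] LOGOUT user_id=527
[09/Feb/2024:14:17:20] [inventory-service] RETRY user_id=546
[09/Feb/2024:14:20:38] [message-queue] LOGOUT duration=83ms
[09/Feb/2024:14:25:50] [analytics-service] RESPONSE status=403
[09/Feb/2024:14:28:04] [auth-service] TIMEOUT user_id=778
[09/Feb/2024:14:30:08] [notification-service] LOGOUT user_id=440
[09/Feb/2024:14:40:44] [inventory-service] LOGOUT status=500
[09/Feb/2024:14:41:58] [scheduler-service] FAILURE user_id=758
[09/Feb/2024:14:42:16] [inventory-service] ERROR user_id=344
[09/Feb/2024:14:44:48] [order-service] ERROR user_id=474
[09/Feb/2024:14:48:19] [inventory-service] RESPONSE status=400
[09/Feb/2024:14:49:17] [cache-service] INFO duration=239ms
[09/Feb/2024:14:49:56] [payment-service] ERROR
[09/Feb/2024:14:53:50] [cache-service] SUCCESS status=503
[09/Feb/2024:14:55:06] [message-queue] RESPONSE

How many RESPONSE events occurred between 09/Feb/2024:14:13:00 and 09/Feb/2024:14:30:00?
1

To count events in the time window:

1. Window boundaries: 09/Feb/2024:14:13:00 to 09/Feb/2024:14:30:00
2. Filter for RESPONSE events within this window
3. Count matching events: 1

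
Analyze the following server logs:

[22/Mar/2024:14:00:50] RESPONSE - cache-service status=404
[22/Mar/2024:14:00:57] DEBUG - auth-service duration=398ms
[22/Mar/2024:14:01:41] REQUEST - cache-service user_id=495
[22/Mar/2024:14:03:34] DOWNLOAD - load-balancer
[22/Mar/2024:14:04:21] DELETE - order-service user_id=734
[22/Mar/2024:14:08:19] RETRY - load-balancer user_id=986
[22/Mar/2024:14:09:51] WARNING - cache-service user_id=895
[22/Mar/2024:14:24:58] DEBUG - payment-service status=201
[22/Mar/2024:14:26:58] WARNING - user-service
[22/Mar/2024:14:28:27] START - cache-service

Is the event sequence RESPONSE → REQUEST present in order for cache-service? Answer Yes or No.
Yes

To verify sequence order:

1. Find all events in sequence RESPONSE → REQUEST for cache-service
2. Extract their timestamps
3. Check if timestamps are in ascending order
4. Result: Yes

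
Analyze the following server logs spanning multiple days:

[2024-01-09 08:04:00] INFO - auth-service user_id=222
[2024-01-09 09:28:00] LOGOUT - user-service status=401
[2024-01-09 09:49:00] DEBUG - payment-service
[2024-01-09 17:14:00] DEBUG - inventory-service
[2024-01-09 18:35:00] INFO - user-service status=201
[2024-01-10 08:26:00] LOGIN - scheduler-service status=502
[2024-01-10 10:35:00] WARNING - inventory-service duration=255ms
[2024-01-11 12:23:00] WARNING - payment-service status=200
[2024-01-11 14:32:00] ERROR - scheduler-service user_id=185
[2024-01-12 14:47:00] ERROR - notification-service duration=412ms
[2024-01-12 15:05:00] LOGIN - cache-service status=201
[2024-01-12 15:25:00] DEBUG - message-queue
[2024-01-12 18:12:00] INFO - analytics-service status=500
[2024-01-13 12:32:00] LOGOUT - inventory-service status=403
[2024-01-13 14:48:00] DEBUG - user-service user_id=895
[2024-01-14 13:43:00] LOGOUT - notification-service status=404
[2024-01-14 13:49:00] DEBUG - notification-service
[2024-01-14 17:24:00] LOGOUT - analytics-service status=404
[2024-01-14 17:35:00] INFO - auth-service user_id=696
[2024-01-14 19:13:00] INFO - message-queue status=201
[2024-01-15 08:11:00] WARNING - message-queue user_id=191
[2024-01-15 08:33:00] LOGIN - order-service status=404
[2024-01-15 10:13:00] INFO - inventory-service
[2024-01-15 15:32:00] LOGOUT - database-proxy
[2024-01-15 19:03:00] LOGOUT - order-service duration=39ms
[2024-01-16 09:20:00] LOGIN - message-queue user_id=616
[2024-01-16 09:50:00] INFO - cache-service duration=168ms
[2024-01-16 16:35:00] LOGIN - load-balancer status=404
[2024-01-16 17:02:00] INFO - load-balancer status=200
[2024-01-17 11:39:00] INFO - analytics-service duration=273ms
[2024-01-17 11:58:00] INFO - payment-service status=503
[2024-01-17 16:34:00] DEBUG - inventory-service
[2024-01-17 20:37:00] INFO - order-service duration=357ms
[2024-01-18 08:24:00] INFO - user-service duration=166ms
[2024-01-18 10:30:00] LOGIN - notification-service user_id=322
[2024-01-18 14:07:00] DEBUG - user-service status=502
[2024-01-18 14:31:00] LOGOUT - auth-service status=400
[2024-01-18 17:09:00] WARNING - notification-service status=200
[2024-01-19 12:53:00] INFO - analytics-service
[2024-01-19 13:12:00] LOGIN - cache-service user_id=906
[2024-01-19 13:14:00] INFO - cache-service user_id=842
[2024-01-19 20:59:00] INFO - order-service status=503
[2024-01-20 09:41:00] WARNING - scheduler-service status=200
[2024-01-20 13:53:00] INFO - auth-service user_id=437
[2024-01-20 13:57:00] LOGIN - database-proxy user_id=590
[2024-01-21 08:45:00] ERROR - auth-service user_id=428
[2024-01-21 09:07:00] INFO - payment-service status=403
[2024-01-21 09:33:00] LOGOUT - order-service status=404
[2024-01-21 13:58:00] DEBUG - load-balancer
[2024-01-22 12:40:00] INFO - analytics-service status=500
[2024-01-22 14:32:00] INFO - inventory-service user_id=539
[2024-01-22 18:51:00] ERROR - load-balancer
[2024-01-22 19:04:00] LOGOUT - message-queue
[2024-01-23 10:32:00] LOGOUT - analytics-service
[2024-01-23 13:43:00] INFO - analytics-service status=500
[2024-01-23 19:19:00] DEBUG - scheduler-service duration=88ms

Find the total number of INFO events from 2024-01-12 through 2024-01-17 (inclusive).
9

To filter by date range:

1. Date range: 2024-01-12 through 2024-01-17, both dates inclusive
2. Filter for INFO events whose date falls in this range
3. Count matching events: 9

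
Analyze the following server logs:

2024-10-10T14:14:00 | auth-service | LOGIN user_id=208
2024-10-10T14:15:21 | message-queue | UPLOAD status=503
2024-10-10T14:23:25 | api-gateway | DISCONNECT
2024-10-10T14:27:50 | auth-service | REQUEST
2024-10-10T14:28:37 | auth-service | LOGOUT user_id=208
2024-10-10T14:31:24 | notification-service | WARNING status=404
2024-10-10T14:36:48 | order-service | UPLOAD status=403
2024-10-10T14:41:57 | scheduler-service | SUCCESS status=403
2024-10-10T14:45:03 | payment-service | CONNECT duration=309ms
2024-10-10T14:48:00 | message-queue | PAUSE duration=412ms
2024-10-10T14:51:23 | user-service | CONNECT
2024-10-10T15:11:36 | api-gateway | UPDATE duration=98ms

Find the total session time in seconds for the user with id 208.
877

To calculate session duration:

1. Find LOGIN event for user_id=208: 2024-10-10T14:14:00
2. Find LOGOUT event for user_id=208: 2024-10-10T14:28:37
3. Session duration: 2024-10-10T14:28:37 - 2024-10-10T14:14:00 = 877 seconds (14 minutes)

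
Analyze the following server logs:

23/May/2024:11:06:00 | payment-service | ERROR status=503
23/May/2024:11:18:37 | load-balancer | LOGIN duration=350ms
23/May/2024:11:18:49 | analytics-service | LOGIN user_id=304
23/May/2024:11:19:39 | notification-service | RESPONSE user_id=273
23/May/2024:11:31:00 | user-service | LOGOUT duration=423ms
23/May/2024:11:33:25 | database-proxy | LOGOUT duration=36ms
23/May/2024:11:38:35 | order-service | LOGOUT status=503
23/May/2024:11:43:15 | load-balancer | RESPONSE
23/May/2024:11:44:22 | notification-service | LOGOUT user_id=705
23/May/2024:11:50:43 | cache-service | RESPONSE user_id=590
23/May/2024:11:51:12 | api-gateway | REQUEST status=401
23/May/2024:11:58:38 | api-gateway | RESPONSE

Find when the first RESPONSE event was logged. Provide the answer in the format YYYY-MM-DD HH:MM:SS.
2024-05-23 11:19:39

To find the first event:

1. Filter for all RESPONSE events
2. Sort by timestamp
3. Select the first one
4. Timestamp: 2024-05-23 11:19:39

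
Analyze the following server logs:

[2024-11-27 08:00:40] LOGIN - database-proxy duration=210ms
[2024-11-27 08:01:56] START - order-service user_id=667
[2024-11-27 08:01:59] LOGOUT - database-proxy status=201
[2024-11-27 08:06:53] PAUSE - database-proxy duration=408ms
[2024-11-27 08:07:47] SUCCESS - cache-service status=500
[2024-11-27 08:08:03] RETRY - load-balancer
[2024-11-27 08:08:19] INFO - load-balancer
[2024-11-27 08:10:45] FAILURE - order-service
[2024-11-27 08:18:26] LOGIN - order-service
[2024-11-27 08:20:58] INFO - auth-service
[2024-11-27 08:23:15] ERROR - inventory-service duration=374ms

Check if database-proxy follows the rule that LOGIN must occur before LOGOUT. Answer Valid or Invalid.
Valid

To validate ordering:

1. Required order: LOGIN → LOGOUT
2. Rule: LOGIN must occur before LOGOUT
3. Check actual order of events for database-proxy
4. Result: Valid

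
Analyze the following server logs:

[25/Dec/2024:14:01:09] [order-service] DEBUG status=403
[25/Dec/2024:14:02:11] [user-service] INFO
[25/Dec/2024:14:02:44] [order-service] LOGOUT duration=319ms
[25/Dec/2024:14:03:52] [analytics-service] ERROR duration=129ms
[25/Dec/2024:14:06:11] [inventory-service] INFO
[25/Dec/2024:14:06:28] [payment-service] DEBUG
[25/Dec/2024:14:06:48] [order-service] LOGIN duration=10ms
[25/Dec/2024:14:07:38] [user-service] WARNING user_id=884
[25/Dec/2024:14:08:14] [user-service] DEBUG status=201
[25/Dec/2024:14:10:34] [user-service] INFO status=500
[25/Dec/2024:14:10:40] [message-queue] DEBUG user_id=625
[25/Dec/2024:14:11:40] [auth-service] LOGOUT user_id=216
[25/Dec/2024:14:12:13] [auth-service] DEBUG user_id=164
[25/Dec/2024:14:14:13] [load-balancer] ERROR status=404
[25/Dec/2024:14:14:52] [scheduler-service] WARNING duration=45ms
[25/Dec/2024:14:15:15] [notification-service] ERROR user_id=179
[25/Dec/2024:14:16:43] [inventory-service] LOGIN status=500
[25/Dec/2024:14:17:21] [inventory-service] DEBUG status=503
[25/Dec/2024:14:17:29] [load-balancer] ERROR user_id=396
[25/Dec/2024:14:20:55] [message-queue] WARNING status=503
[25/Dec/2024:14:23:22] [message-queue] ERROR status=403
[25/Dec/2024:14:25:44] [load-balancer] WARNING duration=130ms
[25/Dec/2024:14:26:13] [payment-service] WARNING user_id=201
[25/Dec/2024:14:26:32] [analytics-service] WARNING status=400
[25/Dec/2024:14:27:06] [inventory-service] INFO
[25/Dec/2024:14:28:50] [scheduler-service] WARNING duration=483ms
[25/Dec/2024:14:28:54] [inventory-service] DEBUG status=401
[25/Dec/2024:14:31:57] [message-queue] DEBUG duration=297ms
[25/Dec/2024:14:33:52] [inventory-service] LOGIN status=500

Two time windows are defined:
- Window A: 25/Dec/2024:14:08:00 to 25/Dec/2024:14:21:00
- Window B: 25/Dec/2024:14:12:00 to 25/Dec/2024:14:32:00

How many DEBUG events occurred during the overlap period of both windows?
2

To find overlap events:

1. Window A: 25/Dec/2024:14:08:00 to 25/Dec/2024:14:21:00
2. Window B: 25/Dec/2024:14:12:00 to 25/Dec/2024:14:32:00
3. Overlap period: 25/Dec/2024:14:12:00 to 25/Dec/2024:14:21:00
4. Count DEBUG events in overlap: 2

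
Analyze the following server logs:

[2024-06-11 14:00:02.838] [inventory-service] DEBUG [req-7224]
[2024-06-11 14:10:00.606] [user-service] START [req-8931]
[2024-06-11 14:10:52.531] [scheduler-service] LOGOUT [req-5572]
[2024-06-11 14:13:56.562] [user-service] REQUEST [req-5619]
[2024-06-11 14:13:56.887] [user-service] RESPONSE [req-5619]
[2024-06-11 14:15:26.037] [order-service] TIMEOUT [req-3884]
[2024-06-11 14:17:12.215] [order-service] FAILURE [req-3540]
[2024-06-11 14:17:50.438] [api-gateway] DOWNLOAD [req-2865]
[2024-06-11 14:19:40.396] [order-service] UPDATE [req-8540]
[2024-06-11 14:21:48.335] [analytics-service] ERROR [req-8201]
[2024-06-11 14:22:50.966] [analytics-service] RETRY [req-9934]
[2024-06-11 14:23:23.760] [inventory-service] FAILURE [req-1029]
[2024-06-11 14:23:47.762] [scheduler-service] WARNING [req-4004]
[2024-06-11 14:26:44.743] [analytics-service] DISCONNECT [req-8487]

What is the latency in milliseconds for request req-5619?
325

To calculate latency:

1. Find REQUEST with id req-5619: 2024-06-11 14:13:56.562
2. Find RESPONSE with id req-5619: 2024-06-11 14:13:56.887
3. Latency: 2024-06-11 14:13:56.887 - 2024-06-11 14:13:56.562 = 325ms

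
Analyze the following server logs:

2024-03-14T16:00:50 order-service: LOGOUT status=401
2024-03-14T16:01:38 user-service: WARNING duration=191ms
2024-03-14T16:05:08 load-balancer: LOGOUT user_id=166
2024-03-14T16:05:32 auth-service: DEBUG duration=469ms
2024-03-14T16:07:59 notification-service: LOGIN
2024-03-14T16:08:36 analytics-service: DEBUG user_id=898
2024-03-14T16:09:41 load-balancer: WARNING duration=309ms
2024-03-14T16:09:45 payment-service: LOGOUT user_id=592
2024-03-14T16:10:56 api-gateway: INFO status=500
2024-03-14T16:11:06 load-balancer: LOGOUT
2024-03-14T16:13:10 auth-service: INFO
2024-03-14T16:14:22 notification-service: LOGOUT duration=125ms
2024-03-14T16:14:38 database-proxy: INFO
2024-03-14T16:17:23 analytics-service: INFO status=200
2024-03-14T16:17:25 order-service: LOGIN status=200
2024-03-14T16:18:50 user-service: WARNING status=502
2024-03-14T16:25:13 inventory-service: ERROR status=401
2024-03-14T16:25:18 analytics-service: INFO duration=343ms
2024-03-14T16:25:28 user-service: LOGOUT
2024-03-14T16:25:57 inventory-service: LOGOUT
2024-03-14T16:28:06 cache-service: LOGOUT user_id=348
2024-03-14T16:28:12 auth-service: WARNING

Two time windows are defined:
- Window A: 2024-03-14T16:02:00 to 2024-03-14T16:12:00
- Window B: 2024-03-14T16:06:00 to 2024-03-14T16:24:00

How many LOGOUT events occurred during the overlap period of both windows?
2

To find overlap events:

1. Window A: 2024-03-14T16:02:00 to 2024-03-14T16:12:00
2. Window B: 2024-03-14T16:06:00 to 2024-03-14T16:24:00
3. Overlap period: 2024-03-14T16:06:00 to 2024-03-14T16:12:00
4. Count LOGOUT events in overlap: 2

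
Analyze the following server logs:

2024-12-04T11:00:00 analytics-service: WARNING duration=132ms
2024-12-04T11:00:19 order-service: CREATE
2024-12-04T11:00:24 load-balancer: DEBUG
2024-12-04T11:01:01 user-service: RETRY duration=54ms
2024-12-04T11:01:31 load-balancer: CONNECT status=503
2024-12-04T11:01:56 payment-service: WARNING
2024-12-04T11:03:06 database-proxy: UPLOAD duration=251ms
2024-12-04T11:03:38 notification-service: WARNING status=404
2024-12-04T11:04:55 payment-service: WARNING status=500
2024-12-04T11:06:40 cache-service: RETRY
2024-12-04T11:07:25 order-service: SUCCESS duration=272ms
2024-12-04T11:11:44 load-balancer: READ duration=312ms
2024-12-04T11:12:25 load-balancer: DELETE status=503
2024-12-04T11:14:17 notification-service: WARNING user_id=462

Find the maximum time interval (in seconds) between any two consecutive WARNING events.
562

To find the longest gap:

1. Extract all WARNING events in chronological order
2. Calculate time differences between consecutive events
3. Find the maximum difference
4. Longest gap: 562 seconds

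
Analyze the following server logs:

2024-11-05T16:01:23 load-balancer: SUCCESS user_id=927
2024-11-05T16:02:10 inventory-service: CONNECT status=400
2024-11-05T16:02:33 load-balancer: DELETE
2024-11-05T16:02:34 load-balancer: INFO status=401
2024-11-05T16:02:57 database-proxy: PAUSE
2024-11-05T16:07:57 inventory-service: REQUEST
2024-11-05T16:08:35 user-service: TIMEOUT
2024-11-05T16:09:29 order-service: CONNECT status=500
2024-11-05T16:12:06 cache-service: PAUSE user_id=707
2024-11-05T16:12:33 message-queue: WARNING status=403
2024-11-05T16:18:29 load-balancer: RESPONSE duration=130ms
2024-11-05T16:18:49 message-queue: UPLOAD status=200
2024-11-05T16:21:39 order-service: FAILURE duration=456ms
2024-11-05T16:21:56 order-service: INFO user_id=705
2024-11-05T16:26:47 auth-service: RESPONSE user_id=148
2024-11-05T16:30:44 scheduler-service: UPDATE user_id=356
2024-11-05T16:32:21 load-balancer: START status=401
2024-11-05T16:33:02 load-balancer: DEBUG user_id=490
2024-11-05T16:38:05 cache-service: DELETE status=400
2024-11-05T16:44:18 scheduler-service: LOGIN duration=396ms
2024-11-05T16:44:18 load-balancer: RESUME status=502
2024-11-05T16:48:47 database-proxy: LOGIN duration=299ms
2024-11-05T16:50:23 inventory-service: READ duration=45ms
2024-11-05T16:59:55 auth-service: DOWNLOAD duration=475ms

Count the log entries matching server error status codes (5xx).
2

To find matching entries:

1. Pattern to match: server error status codes (5xx)
2. Scan each log entry for the pattern
3. Count matches: 2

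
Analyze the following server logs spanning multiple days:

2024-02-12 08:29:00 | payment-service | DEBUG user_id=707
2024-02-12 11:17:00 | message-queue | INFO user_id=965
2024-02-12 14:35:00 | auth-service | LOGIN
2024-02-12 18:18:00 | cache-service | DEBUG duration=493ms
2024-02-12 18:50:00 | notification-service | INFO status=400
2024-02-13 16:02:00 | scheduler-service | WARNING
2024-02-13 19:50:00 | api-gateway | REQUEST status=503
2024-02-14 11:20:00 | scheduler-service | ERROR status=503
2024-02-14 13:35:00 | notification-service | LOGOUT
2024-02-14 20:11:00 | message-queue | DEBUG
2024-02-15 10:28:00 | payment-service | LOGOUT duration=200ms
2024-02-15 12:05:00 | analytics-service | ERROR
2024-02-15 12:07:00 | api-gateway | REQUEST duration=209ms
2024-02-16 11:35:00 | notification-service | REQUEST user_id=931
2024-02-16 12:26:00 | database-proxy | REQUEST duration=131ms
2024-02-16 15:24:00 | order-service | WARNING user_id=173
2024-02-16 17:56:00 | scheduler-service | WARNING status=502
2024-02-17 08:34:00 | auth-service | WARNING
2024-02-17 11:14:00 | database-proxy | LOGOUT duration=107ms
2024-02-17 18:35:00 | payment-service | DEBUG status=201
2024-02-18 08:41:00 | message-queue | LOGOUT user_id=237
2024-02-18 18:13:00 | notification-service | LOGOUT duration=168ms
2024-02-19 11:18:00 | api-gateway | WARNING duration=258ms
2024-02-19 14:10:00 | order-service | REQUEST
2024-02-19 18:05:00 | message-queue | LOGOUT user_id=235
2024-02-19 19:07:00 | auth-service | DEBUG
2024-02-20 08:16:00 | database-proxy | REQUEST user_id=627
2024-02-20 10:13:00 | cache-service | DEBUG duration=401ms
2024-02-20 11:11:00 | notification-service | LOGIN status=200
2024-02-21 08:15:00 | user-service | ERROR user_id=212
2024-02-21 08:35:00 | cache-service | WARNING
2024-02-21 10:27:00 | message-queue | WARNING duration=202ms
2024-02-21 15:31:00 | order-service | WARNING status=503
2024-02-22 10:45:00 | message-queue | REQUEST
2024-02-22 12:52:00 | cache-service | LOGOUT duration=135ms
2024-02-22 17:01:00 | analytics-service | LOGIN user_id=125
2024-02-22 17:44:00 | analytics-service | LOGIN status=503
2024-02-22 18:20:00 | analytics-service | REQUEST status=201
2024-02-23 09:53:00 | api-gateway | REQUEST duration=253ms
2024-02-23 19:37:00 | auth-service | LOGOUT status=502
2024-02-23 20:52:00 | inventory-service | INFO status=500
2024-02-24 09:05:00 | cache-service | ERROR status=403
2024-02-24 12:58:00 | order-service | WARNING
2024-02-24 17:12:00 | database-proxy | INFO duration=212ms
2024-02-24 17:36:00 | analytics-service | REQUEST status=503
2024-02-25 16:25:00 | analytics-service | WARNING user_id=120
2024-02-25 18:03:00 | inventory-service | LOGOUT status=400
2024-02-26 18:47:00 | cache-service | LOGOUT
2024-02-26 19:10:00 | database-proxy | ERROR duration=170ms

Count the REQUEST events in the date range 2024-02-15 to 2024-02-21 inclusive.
5

To filter by date range:

1. Date range: 2024-02-15 through 2024-02-21, both dates inclusive
2. Filter for REQUEST events whose date falls in this range
3. Count matching events: 5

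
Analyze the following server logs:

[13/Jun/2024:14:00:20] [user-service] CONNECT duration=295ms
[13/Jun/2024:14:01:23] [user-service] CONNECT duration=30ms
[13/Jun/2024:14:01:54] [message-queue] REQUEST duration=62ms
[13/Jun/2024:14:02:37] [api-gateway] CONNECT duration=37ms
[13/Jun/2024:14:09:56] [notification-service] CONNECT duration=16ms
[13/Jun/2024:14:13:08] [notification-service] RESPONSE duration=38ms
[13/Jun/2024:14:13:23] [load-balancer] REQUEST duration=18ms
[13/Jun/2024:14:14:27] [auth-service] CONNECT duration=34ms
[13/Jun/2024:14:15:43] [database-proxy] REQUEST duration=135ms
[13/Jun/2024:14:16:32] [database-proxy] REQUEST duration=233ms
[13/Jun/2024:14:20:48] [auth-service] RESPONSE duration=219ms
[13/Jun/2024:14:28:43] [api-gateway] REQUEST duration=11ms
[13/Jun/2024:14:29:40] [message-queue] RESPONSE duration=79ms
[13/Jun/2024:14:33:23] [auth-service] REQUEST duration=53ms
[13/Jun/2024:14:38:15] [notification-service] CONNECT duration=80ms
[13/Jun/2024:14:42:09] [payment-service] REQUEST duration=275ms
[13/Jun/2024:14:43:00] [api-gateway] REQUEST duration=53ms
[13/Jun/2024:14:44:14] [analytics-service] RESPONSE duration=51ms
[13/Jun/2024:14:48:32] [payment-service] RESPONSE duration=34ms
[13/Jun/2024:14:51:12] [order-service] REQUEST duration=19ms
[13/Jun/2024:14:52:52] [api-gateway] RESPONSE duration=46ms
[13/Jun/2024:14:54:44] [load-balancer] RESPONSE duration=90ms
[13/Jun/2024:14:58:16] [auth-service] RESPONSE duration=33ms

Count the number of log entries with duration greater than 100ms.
5

To count timeouts:

1. Threshold: 100ms
2. Extract duration from each log entry
3. Count entries where duration > 100
4. Timeout count: 5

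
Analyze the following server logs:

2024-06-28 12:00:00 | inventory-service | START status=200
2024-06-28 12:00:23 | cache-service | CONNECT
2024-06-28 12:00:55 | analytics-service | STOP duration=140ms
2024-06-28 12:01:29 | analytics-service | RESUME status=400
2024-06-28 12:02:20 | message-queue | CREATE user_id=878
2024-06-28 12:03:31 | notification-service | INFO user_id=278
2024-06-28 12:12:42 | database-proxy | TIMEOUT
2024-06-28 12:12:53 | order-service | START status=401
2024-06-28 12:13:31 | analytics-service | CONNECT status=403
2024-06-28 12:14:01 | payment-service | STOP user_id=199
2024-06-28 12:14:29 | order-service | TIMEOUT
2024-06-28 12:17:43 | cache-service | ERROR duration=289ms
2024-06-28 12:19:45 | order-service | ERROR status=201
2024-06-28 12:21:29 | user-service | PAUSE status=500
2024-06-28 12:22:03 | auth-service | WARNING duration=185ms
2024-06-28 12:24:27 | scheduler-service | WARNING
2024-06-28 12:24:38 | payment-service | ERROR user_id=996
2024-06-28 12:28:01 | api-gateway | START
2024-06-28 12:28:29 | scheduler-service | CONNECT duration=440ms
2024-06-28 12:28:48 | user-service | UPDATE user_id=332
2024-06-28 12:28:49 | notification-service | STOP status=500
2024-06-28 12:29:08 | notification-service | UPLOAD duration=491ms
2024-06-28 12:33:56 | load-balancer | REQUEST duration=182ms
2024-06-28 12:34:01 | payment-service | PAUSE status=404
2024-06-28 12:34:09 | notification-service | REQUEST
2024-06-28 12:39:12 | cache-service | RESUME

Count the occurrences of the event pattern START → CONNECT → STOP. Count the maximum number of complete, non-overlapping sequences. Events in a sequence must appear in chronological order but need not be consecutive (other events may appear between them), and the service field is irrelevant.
3

To count sequences:

1. Look for pattern: START → CONNECT → STOP
2. Greedily scan the log in chronological order, matching each sequence element in turn (ignoring service)
3. Each time the full pattern completes, increment the count and restart matching from the next event
4. Complete non-overlapping sequences found: 3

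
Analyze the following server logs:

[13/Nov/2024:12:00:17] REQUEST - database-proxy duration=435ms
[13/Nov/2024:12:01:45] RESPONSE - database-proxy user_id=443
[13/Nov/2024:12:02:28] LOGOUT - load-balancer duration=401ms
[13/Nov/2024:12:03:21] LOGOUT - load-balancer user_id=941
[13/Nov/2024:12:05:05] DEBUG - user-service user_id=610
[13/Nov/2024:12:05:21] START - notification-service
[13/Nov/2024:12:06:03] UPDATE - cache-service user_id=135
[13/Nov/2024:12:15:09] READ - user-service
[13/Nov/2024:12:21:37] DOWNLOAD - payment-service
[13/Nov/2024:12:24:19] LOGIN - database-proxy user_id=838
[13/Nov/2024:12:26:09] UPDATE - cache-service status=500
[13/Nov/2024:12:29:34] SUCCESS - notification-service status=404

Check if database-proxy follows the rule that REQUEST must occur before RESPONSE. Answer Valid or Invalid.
Valid

To validate ordering:

1. Required order: REQUEST → RESPONSE
2. Rule: REQUEST must occur before RESPONSE
3. Check actual order of events for database-proxy
4. Result: Valid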